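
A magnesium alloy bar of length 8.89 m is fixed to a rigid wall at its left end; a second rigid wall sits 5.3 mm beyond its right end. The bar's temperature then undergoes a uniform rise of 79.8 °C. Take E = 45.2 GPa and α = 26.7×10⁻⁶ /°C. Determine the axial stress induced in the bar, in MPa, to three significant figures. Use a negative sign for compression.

-69.4 MPa

Free thermal expansion αLΔT = 26.7e-6 · 8890 · 79.8 = 18.94 mm.
The walls engage after the gap closes; constrained expansion = 18.94 − 5.3 = 13.64 mm.
The walls impose strain ε = −(13.64)/8890 = -1.5345e-03; σ = Eε = 45200 · -1.5345e-03 = -69.36 MPa.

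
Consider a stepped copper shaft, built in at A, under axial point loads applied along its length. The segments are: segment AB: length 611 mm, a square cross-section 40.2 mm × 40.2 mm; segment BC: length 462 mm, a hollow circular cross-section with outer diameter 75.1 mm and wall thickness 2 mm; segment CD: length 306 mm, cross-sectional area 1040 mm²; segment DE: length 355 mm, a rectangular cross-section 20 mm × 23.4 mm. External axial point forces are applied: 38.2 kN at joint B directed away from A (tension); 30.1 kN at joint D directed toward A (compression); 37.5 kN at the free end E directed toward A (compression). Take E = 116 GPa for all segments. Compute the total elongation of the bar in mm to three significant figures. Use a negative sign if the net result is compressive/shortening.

Internal axial forces (sectioning from the free end, tension +): N_DE = -37.5 kN, N_CD = -67.6 kN, N_BC = -67.6 kN, N_AB = -29.4 kN.
A_AB = 1616 mm².
A_BC = 459.3 mm².
A_DE = 468 mm².
δ_AB = -29400·611/(1616·116000) = -0.09582 mm
δ_BC = -67600·462/(459.3·116000) = -0.5862 mm
δ_CD = -67600·306/(1040·116000) = -0.1715 mm
δ_DE = -37500·355/(468·116000) = -0.2452 mm
δ = Σδ_i = -1.099 mm.

-1.10 mm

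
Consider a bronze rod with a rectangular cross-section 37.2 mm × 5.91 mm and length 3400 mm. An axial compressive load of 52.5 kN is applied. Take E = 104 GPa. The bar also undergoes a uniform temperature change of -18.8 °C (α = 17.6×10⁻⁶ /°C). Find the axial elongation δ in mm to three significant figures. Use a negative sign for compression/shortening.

A = 219.9 mm².
δ_mech = NL/(AE) = -52500·3400/(219.9·104000) = -7.807 mm.
δ_thermal = αLΔT = 17.6e-6·3400·-18.8 = -1.125 mm.
δ = δ_mech + δ_thermal = -8.932 mm.

-8.93 mm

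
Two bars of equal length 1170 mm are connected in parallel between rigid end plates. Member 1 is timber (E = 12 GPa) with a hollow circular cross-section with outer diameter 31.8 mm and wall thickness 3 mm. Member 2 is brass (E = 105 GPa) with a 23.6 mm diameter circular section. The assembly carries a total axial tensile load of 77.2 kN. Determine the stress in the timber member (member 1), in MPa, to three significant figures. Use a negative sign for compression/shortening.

A_1 = 271.4 mm².
A_2 = 437.4 mm².
Equal strain + equilibrium ⇒ each member carries load in proportion to AE: A₁E₁ = 3257000 N, A₂E₂ = 45930000 N, ΣAE = 49190000 N.
σ₁ = P·E₁/ΣAE = 77200·12000/49190000 = 18.83 MPa.

18.8 MPa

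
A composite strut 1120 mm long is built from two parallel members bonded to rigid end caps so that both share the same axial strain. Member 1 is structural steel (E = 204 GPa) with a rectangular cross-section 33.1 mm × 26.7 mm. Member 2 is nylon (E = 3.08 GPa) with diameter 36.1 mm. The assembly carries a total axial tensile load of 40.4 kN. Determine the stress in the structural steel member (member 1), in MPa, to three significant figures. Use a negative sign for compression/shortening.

44.9 MPa

A_1 = 883.8 mm².
A_2 = 1024 mm².
Equal strain + equilibrium ⇒ each member carries load in proportion to AE: A₁E₁ = 180300000 N, A₂E₂ = 3152000 N, ΣAE = 183400000 N.
σ₁ = P·E₁/ΣAE = 40400·204000/183400000 = 44.93 MPa.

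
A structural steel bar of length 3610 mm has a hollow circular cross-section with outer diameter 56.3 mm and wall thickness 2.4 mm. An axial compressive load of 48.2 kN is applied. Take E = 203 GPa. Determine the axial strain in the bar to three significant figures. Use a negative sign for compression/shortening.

-5.84e-04

A = 406.4 mm².
σ = N/A = -118.6 MPa; ε = σ/E = -118.6/203000 = -5.843e-04.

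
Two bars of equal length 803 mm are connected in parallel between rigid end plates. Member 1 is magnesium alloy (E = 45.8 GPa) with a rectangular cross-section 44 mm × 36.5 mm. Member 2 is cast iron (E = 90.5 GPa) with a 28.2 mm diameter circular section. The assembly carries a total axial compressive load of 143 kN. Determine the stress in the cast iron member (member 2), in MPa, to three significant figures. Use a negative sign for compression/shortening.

-99.5 MPa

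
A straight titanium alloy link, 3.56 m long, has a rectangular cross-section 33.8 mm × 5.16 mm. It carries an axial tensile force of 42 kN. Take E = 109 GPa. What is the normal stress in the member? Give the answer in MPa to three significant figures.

A = 174.4 mm².
σ = N/A = 42000/174.4 = 240.8 MPa.

241 MPa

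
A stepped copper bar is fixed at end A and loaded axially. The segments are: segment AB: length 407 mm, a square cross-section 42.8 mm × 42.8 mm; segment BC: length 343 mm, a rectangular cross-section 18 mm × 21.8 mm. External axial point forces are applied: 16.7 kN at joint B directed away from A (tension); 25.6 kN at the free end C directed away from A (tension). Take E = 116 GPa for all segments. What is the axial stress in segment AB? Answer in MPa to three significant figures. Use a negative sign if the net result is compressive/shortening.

Internal axial forces (sectioning from the free end, tension +): N_BC = 25.6 kN, N_AB = 42.3 kN.
A_AB = 1832 mm².
σ_AB = N_AB/A_AB = 42300/1832 = 23.09 MPa.

23.1 MPa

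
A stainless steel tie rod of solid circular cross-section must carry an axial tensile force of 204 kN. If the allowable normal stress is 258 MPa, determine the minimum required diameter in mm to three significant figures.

31.7 mm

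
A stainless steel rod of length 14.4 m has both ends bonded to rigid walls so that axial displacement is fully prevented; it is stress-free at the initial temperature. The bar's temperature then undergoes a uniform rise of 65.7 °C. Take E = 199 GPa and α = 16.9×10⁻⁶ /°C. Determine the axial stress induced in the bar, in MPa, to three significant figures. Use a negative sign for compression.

-221 MPa

Free thermal expansion αLΔT = 16.9e-6 · 14400 · 65.7 = 15.99 mm.
The walls impose strain ε = −(15.99)/14400 = -1.1103e-03; σ = Eε = 199000 · -1.1103e-03 = -221 MPa.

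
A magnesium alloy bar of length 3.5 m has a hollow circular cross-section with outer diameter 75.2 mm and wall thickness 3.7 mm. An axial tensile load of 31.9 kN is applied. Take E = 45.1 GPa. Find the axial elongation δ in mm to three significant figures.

A = 831.1 mm².
δ_mech = NL/(AE) = 31900·3500/(831.1·45100) = 2.979 mm.

2.98 mm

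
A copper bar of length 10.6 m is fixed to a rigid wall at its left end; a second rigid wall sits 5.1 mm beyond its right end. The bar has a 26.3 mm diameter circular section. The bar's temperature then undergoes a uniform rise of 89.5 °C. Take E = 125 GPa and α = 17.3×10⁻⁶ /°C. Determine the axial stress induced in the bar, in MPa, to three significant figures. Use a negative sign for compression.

Free thermal expansion αLΔT = 17.3e-6 · 10600 · 89.5 = 16.41 mm.
The walls engage after the gap closes; constrained expansion = 16.41 − 5.1 = 11.31 mm.
The walls impose strain ε = −(11.31)/10600 = -1.0672e-03; σ = Eε = 125000 · -1.0672e-03 = -133.4 MPa.

-133 MPa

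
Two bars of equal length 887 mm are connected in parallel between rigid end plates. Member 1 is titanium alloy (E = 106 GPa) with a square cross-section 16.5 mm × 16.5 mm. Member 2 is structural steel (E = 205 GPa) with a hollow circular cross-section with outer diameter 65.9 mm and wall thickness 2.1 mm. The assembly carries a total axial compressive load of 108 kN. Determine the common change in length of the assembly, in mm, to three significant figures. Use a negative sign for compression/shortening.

A_1 = 272.2 mm².
A_2 = 420.9 mm².
Equal strain + equilibrium ⇒ each member carries load in proportion to AE: A₁E₁ = 28860000 N, A₂E₂ = 86290000 N, ΣAE = 115100000 N.
δ = PL/ΣAE = -108000·887/115100000 = -0.832 mm.

-0.832 mm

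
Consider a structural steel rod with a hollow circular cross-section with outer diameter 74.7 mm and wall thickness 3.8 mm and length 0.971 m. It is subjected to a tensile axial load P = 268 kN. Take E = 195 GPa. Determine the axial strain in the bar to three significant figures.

0.00162

A = 846.4 mm².
σ = N/A = 316.6 MPa; ε = σ/E = 316.6/195000 = 1.624e-03.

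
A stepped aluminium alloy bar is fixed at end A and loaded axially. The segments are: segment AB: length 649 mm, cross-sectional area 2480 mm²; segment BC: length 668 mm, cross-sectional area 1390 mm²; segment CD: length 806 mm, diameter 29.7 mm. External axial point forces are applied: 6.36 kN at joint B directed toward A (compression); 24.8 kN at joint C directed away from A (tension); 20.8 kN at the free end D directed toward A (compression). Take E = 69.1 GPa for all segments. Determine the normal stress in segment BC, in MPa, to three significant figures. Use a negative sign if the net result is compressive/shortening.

2.88 MPa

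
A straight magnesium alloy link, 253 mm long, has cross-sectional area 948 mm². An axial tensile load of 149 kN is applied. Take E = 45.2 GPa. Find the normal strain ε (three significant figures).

0.00348

σ = N/A = 157.2 MPa; ε = σ/E = 157.2/45200 = 3.477e-03.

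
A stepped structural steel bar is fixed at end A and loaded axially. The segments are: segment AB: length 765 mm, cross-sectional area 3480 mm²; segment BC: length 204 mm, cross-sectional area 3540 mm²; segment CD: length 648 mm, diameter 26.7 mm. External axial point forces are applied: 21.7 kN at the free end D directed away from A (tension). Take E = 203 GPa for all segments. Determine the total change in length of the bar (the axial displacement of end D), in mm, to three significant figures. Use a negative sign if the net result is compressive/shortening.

Internal axial forces (sectioning from the free end, tension +): N_CD = 21.7 kN, N_BC = 21.7 kN, N_AB = 21.7 kN.
A_CD = 559.9 mm².
δ_AB = 21700·765/(3480·203000) = 0.0235 mm
δ_BC = 21700·204/(3540·203000) = 0.00616 mm
δ_CD = 21700·648/(559.9·203000) = 0.1237 mm
δ = Σδ_i = 0.1534 mm.

0.153 mm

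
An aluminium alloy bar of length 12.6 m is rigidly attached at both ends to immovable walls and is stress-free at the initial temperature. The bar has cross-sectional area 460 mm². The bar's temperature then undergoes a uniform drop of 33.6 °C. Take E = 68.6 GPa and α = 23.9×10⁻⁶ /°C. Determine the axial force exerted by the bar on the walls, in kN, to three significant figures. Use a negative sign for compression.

25.3 kN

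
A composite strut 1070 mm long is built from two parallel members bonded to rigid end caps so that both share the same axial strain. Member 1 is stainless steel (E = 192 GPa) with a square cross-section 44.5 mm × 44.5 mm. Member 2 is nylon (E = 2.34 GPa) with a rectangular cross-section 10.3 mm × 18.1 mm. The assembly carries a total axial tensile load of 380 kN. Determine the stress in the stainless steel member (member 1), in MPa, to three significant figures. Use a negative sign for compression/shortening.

A_1 = 1980 mm².
A_2 = 186.4 mm².
Equal strain + equilibrium ⇒ each member carries load in proportion to AE: A₁E₁ = 380200000 N, A₂E₂ = 436200 N, ΣAE = 380600000 N.
σ₁ = P·E₁/ΣAE = 380000·192000/380600000 = 191.7 MPa.

192 MPa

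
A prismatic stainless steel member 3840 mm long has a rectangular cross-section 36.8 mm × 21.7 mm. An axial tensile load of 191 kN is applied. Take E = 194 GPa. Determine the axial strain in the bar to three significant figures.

0.00123

A = 798.6 mm².
σ = N/A = 239.2 MPa; ε = σ/E = 239.2/194000 = 1.233e-03.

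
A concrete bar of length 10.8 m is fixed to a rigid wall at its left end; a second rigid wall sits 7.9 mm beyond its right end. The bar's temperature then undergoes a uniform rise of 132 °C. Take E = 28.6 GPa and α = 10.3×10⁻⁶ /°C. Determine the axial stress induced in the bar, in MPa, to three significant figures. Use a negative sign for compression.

Free thermal expansion αLΔT = 10.3e-6 · 10800 · 132 = 14.68 mm.
The walls engage after the gap closes; constrained expansion = 14.68 − 7.9 = 6.784 mm.
The walls impose strain ε = −(6.784)/10800 = -6.2812e-04; σ = Eε = 28600 · -6.2812e-04 = -17.96 MPa.

-18.0 MPa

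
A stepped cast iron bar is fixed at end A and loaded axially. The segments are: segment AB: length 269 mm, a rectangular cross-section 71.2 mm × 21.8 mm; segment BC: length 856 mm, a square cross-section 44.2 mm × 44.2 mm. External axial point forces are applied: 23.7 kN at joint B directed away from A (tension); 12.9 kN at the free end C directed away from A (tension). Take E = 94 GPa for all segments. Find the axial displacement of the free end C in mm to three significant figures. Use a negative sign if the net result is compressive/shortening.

0.128 mm

Internal axial forces (sectioning from the free end, tension +): N_BC = 12.9 kN, N_AB = 36.6 kN.
A_AB = 1552 mm².
A_BC = 1954 mm².
δ_AB = 36600·269/(1552·94000) = 0.06748 mm
δ_BC = 12900·856/(1954·94000) = 0.06013 mm
δ = Σδ_i = 0.1276 mm.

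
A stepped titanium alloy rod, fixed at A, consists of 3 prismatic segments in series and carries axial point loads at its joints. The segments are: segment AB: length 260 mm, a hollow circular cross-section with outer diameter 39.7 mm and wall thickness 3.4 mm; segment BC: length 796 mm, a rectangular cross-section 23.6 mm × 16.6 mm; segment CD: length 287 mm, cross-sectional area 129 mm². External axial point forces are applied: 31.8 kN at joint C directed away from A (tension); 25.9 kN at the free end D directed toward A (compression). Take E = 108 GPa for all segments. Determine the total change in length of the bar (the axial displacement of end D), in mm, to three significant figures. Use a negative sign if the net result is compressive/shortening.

-0.386 mm

Internal axial forces (sectioning from the free end, tension +): N_CD = -25.9 kN, N_BC = 5.9 kN, N_AB = 5.9 kN.
A_AB = 387.7 mm².
A_BC = 391.8 mm².
δ_AB = 5900·260/(387.7·108000) = 0.03663 mm
δ_BC = 5900·796/(391.8·108000) = 0.111 mm
δ_CD = -25900·287/(129·108000) = -0.5335 mm
δ = Σδ_i = -0.3859 mm.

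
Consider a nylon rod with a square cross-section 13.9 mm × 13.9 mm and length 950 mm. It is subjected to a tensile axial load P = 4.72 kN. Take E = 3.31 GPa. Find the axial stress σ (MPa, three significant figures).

A = 193.2 mm².
σ = N/A = 4720/193.2 = 24.43 MPa.

24.4 MPa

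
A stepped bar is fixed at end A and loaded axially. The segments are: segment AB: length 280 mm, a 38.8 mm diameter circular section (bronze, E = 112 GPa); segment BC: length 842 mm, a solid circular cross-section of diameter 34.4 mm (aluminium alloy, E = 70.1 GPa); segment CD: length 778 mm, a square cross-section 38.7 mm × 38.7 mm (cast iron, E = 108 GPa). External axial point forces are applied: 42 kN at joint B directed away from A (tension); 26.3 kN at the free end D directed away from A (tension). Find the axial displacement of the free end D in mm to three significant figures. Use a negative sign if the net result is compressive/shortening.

0.611 mm

Internal axial forces (sectioning from the free end, tension +): N_CD = 26.3 kN, N_BC = 26.3 kN, N_AB = 68.3 kN.
A_AB = 1182 mm².
A_BC = 929.4 mm².
A_CD = 1498 mm².
δ_AB = 68300·280/(1182·112000) = 0.1444 mm
δ_BC = 26300·842/(929.4·70100) = 0.3399 mm
δ_CD = 26300·778/(1498·108000) = 0.1265 mm
δ = Σδ_i = 0.6108 mm.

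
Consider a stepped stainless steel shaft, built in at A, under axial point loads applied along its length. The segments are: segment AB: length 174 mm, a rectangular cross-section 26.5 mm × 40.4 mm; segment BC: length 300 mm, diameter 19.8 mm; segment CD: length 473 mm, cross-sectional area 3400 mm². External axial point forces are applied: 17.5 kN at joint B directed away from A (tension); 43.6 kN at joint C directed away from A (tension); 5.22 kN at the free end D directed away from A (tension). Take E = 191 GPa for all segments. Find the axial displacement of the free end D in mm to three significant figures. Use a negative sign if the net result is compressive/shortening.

0.309 mm

Internal axial forces (sectioning from the free end, tension +): N_CD = 5.22 kN, N_BC = 48.82 kN, N_AB = 66.32 kN.
A_AB = 1071 mm².
A_BC = 307.9 mm².
δ_AB = 66320·174/(1071·191000) = 0.05643 mm
δ_BC = 48820·300/(307.9·191000) = 0.249 mm
δ_CD = 5220·473/(3400·191000) = 0.003802 mm
δ = Σδ_i = 0.3093 mm.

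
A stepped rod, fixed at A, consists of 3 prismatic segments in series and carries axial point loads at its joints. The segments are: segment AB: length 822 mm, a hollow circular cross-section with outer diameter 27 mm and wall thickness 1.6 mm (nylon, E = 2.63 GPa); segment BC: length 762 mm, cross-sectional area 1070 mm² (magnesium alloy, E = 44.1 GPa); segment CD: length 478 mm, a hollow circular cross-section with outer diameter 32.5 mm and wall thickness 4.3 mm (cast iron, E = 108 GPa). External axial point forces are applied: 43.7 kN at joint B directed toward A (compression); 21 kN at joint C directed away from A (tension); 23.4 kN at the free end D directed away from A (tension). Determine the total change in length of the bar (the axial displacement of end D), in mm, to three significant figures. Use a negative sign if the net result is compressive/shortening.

2.70 mm

Internal axial forces (sectioning from the free end, tension +): N_CD = 23.4 kN, N_BC = 44.4 kN, N_AB = 0.7 kN.
A_AB = 127.7 mm².
A_CD = 380.9 mm².
δ_AB = 700·822/(127.7·2630) = 1.714 mm
δ_BC = 44400·762/(1070·44100) = 0.717 mm
δ_CD = 23400·478/(380.9·108000) = 0.2719 mm
δ = Σδ_i = 2.702 mm.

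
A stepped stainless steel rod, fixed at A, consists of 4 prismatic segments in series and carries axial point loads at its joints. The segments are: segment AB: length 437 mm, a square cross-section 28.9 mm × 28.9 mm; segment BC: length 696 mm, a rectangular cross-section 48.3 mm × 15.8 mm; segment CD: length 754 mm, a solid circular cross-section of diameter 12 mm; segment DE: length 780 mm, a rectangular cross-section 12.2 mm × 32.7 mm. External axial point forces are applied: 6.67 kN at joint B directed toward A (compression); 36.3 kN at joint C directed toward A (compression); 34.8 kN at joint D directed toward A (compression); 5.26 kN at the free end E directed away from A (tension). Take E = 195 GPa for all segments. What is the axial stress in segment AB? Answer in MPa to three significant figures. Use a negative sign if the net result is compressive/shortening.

-86.8 MPa

Internal axial forces (sectioning from the free end, tension +): N_DE = 5.26 kN, N_CD = -29.54 kN, N_BC = -65.84 kN, N_AB = -72.51 kN.
A_AB = 835.2 mm².
σ_AB = N_AB/A_AB = -72510/835.2 = -86.82 MPa.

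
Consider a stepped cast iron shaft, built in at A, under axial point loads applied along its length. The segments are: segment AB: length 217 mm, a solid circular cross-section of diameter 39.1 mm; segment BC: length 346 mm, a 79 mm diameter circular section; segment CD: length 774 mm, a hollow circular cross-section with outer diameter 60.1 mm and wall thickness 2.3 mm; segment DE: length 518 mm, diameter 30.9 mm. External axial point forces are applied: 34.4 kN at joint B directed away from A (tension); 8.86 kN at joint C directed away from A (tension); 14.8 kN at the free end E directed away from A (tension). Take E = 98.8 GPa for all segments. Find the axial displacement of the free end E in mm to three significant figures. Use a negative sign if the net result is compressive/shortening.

Internal axial forces (sectioning from the free end, tension +): N_DE = 14.8 kN, N_CD = 14.8 kN, N_BC = 23.66 kN, N_AB = 58.06 kN.
A_AB = 1201 mm².
A_BC = 4902 mm².
A_CD = 417.6 mm².
A_DE = 749.9 mm².
δ_AB = 58060·217/(1201·98800) = 0.1062 mm
δ_BC = 23660·346/(4902·98800) = 0.0169 mm
δ_CD = 14800·774/(417.6·98800) = 0.2776 mm
δ_DE = 14800·518/(749.9·98800) = 0.1035 mm
δ = Σδ_i = 0.5042 mm.

0.504 mm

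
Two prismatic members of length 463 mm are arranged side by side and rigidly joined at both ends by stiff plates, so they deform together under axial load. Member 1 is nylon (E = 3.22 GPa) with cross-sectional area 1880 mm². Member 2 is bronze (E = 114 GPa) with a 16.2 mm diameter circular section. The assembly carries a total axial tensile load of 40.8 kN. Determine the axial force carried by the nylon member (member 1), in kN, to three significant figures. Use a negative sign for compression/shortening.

8.36 kN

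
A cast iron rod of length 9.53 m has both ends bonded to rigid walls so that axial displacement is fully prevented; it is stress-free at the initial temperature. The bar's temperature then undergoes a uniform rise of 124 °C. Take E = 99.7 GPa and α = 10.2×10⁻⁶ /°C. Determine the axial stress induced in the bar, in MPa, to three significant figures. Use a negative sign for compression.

-126 MPa

Free thermal expansion αLΔT = 10.2e-6 · 9530 · 124 = 12.05 mm.
The walls impose strain ε = −(12.05)/9530 = -1.2648e-03; σ = Eε = 99700 · -1.2648e-03 = -126.1 MPa.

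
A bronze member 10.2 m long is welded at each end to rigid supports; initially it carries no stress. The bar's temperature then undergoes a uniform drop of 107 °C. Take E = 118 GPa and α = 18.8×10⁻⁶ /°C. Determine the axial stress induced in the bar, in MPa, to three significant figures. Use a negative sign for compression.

237 MPa

Free thermal expansion αLΔT = 18.8e-6 · 10200 · -107 = -20.52 mm.
The walls impose strain ε = −(-20.52)/10200 = 2.0116e-03; σ = Eε = 118000 · 2.0116e-03 = 237.4 MPa.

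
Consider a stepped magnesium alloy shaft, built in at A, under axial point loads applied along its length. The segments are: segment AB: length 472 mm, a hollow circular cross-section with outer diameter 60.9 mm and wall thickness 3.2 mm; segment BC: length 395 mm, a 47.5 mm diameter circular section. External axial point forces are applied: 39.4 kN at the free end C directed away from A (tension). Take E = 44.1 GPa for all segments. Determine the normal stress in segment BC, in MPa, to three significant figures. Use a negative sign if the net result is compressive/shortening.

Internal axial forces (sectioning from the free end, tension +): N_BC = 39.4 kN, N_AB = 39.4 kN.
A_BC = 1772 mm².
σ_BC = N_BC/A_BC = 39400/1772 = 22.23 MPa.

22.2 MPa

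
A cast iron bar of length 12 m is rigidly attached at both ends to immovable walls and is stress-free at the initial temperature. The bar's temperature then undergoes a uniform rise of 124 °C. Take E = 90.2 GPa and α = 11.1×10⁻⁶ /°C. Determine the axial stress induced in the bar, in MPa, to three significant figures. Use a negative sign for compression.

-124 MPa

Free thermal expansion αLΔT = 11.1e-6 · 12000 · 124 = 16.52 mm.
The walls impose strain ε = −(16.52)/12000 = -1.3764e-03; σ = Eε = 90200 · -1.3764e-03 = -124.2 MPa.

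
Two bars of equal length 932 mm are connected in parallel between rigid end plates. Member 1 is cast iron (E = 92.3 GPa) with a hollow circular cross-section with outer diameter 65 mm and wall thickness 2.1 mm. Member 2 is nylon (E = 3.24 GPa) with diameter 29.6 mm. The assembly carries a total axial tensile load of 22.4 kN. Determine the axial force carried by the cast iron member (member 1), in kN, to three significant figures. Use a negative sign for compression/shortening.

A_1 = 415 mm².
A_2 = 688.1 mm².
Equal strain + equilibrium ⇒ each member carries load in proportion to AE: A₁E₁ = 38300000 N, A₂E₂ = 2230000 N, ΣAE = 40530000 N.
F₁ = P·A₁E₁/ΣAE = 22400·38300000/40530000 = 21170 N.

21.2 kN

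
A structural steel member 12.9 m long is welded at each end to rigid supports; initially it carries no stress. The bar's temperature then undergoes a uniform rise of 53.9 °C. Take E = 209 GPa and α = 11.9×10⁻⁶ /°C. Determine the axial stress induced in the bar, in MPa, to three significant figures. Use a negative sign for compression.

Free thermal expansion αLΔT = 11.9e-6 · 12900 · 53.9 = 8.274 mm.
The walls impose strain ε = −(8.274)/12900 = -6.4141e-04; σ = Eε = 209000 · -6.4141e-04 = -134.1 MPa.

-134 MPa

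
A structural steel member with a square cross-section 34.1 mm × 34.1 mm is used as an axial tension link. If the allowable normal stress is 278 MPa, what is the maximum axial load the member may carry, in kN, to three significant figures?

323 kN

A = 1163 mm².
P_max = σ_allow · A = 278 · 1163 = 323300 N = 323.3 kN.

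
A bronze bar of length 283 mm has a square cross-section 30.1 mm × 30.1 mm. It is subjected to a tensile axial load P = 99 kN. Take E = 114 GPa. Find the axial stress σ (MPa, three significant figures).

109 MPa

A = 906 mm².
σ = N/A = 99000/906 = 109.3 MPa.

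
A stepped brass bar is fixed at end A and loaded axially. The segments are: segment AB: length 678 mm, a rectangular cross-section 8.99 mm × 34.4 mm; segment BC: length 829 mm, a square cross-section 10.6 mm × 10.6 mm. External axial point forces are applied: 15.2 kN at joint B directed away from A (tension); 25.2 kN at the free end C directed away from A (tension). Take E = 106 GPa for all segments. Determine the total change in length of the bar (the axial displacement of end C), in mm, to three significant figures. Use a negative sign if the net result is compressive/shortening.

2.59 mm

Internal axial forces (sectioning from the free end, tension +): N_BC = 25.2 kN, N_AB = 40.4 kN.
A_AB = 309.3 mm².
A_BC = 112.4 mm².
δ_AB = 40400·678/(309.3·106000) = 0.8356 mm
δ_BC = 25200·829/(112.4·106000) = 1.754 mm
δ = Σδ_i = 2.59 mm.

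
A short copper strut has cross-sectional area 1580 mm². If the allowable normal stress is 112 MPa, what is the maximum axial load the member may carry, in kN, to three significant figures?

177 kN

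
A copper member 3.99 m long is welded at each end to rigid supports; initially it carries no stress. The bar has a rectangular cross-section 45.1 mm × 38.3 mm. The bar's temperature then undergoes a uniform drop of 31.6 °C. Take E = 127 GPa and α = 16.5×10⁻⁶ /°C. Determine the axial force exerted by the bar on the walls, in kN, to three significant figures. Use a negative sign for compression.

114 kN

Free thermal expansion αLΔT = 16.5e-6 · 3990 · -31.6 = -2.08 mm.
The walls impose strain ε = −(-2.08)/3990 = 5.2140e-04; σ = Eε = 127000 · 5.2140e-04 = 66.22 MPa.
Wall reaction R = σ·A = 66.22·1727 = 114400 N = 114.4 kN.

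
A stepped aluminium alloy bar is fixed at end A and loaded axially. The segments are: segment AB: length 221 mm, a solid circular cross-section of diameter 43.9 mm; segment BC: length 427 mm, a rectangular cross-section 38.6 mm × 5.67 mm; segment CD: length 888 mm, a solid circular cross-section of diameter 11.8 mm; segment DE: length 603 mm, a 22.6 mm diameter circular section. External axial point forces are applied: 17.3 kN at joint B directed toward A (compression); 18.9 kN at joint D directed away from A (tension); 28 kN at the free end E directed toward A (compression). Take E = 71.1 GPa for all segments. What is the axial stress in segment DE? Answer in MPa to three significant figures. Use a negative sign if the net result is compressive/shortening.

-69.8 MPa

Internal axial forces (sectioning from the free end, tension +): N_DE = -28 kN, N_CD = -9.1 kN, N_BC = -9.1 kN, N_AB = -26.4 kN.
A_DE = 401.1 mm².
σ_DE = N_DE/A_DE = -28000/401.1 = -69.8 MPa.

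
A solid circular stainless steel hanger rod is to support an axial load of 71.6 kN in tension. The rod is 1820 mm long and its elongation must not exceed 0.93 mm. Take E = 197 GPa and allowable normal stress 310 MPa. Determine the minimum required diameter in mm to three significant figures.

Required area A ≥ P/σ_allow = 71600/310 = 231 mm².
For a solid circular section, d ≥ √(4A/π) = 17.15 mm.
Elongation limit: A ≥ PL/(Eδ_allow) = 71600·1820/(197000·0.93) = 711.3 mm² ⇒ d ≥ 30.09 mm.
The elongation limit governs.

30.1 mm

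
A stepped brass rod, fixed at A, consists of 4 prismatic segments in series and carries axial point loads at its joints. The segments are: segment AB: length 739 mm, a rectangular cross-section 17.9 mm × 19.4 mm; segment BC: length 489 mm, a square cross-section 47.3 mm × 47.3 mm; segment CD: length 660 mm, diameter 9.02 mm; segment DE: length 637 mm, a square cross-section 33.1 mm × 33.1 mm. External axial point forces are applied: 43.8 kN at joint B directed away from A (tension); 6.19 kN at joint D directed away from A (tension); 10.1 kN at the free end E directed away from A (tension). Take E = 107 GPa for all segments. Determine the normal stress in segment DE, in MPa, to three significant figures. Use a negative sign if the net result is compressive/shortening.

Internal axial forces (sectioning from the free end, tension +): N_DE = 10.1 kN, N_CD = 16.29 kN, N_BC = 16.29 kN, N_AB = 60.09 kN.
A_DE = 1096 mm².
σ_DE = N_DE/A_DE = 10100/1096 = 9.219 MPa.

9.22 MPa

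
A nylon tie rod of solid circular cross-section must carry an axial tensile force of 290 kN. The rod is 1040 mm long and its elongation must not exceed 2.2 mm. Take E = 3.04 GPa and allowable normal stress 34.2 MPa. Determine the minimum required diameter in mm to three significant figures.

240 mm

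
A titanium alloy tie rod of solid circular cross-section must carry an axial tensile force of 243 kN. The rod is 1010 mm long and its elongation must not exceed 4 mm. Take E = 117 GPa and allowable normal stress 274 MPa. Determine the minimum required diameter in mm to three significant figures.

33.6 mm

Required area A ≥ P/σ_allow = 243000/274 = 886.9 mm².
For a solid circular section, d ≥ √(4A/π) = 33.6 mm.
Elongation limit: A ≥ PL/(Eδ_allow) = 243000·1010/(117000·4) = 524.4 mm² ⇒ d ≥ 25.84 mm.
The stress limit governs.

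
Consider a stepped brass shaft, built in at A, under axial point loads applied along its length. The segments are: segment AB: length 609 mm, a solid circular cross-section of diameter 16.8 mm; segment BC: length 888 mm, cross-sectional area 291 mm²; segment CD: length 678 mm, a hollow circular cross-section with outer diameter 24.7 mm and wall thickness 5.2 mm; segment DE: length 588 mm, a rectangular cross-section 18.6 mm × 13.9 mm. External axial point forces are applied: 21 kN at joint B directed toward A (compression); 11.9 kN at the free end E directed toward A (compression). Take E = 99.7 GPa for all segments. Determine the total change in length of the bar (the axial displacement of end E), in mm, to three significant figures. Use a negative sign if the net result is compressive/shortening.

Internal axial forces (sectioning from the free end, tension +): N_DE = -11.9 kN, N_CD = -11.9 kN, N_BC = -11.9 kN, N_AB = -32.9 kN.
A_AB = 221.7 mm².
A_CD = 318.6 mm².
A_DE = 258.5 mm².
δ_AB = -32900·609/(221.7·99700) = -0.9066 mm
δ_BC = -11900·888/(291·99700) = -0.3642 mm
δ_CD = -11900·678/(318.6·99700) = -0.254 mm
δ_DE = -11900·588/(258.5·99700) = -0.2715 mm
δ = Σδ_i = -1.796 mm.

-1.80 mm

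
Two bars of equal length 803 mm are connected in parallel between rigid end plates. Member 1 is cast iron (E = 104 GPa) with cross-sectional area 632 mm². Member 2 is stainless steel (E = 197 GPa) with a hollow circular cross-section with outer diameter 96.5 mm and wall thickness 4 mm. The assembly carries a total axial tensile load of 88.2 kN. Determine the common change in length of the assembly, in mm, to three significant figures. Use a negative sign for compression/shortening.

A_2 = 1162 mm².
Equal strain + equilibrium ⇒ each member carries load in proportion to AE: A₁E₁ = 65730000 N, A₂E₂ = 229000000 N, ΣAE = 294700000 N.
δ = PL/ΣAE = 88200·803/294700000 = 0.2403 mm.

0.240 mm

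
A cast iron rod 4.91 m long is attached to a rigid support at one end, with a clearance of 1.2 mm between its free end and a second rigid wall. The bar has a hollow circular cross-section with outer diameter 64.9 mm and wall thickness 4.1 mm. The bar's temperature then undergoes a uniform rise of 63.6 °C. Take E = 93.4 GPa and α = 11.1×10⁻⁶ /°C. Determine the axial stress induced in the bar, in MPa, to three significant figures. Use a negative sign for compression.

-43.1 MPa

Free thermal expansion αLΔT = 11.1e-6 · 4910 · 63.6 = 3.466 mm.
The walls engage after the gap closes; constrained expansion = 3.466 − 1.2 = 2.266 mm.
The walls impose strain ε = −(2.266)/4910 = -4.6156e-04; σ = Eε = 93400 · -4.6156e-04 = -43.11 MPa.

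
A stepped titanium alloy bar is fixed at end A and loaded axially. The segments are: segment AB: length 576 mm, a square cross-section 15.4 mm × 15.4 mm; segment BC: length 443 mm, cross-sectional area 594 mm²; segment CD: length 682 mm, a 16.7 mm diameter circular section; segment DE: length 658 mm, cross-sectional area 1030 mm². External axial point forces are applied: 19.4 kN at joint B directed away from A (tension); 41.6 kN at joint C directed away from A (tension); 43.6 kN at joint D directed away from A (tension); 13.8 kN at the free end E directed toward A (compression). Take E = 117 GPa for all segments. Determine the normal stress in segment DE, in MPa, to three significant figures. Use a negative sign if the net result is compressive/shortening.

Internal axial forces (sectioning from the free end, tension +): N_DE = -13.8 kN, N_CD = 29.8 kN, N_BC = 71.4 kN, N_AB = 90.8 kN.
σ_DE = N_DE/A_DE = -13800/1030 = -13.4 MPa.

-13.4 MPa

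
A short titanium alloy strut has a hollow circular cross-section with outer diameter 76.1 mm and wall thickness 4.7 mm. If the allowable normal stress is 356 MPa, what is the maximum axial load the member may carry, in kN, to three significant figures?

375 kN

A = 1054 mm².
P_max = σ_allow · A = 356 · 1054 = 375300 N = 375.3 kN.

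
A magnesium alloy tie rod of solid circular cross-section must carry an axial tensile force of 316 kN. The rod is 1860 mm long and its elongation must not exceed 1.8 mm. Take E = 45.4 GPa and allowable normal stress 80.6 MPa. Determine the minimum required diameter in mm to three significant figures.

95.7 mm

Required area A ≥ P/σ_allow = 316000/80.6 = 3921 mm².
For a solid circular section, d ≥ √(4A/π) = 70.65 mm.
Elongation limit: A ≥ PL/(Eδ_allow) = 316000·1860/(45400·1.8) = 7192 mm² ⇒ d ≥ 95.7 mm.
The elongation limit governs.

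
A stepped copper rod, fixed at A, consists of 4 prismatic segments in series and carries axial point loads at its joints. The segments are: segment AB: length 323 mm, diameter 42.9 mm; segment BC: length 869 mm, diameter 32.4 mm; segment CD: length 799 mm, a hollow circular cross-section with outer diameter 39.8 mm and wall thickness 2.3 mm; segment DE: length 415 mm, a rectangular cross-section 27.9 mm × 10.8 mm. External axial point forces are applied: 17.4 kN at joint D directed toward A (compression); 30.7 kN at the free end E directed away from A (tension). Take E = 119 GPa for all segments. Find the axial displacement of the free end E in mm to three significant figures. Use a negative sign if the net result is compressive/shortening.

Internal axial forces (sectioning from the free end, tension +): N_DE = 30.7 kN, N_CD = 13.3 kN, N_BC = 13.3 kN, N_AB = 13.3 kN.
A_AB = 1445 mm².
A_BC = 824.5 mm².
A_CD = 271 mm².
A_DE = 301.3 mm².
δ_AB = 13300·323/(1445·119000) = 0.02497 mm
δ_BC = 13300·869/(824.5·119000) = 0.1178 mm
δ_CD = 13300·799/(271·119000) = 0.3296 mm
δ_DE = 30700·415/(301.3·119000) = 0.3553 mm
δ = Σδ_i = 0.8277 mm.

0.828 mm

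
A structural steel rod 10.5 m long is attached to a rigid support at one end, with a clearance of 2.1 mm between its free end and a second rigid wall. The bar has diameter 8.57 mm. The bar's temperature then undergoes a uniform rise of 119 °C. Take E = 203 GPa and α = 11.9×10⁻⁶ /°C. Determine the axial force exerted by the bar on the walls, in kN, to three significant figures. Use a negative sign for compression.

Free thermal expansion αLΔT = 11.9e-6 · 10500 · 119 = 14.87 mm.
The walls engage after the gap closes; constrained expansion = 14.87 − 2.1 = 12.77 mm.
The walls impose strain ε = −(12.77)/10500 = -1.2161e-03; σ = Eε = 203000 · -1.2161e-03 = -246.9 MPa.
Wall reaction R = σ·A = -246.9·57.68 = -14240 N = -14.24 kN.

-14.2 kN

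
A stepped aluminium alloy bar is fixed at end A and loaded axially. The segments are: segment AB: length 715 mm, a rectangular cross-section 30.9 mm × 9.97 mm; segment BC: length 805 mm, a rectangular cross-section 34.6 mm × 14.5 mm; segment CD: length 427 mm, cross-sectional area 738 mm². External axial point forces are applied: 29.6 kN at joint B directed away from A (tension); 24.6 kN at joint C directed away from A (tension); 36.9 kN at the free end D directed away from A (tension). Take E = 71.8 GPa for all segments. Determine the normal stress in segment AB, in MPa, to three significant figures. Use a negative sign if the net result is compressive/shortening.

296 MPa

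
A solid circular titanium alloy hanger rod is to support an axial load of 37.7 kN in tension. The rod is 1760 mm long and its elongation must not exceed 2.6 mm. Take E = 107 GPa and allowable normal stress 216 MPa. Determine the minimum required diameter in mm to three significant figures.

17.4 mm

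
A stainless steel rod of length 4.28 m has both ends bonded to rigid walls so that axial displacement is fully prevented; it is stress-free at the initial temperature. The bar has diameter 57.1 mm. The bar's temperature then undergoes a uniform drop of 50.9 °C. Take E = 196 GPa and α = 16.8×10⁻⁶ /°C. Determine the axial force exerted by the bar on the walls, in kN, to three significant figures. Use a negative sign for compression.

429 kN

Free thermal expansion αLΔT = 16.8e-6 · 4280 · -50.9 = -3.66 mm.
The walls impose strain ε = −(-3.66)/4280 = 8.5512e-04; σ = Eε = 196000 · 8.5512e-04 = 167.6 MPa.
Wall reaction R = σ·A = 167.6·2561 = 429200 N = 429.2 kN.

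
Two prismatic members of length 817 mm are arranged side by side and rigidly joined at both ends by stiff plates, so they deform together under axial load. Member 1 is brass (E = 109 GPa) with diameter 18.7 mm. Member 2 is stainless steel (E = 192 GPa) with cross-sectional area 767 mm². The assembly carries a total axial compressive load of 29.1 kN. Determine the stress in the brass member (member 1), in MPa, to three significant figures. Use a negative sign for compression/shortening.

-17.9 MPa

A_1 = 274.6 mm².
Equal strain + equilibrium ⇒ each member carries load in proportion to AE: A₁E₁ = 29940000 N, A₂E₂ = 147300000 N, ΣAE = 177200000 N.
σ₁ = P·E₁/ΣAE = -29100·109000/177200000 = -17.9 MPa.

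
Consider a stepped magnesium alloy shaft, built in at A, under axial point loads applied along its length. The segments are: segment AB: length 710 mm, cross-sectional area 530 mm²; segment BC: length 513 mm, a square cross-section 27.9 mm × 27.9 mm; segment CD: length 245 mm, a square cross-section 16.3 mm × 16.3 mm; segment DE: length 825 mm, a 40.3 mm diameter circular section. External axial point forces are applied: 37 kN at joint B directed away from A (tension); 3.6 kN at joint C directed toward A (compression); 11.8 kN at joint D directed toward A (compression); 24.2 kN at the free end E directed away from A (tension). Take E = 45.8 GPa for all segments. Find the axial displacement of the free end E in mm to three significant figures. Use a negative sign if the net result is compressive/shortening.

Internal axial forces (sectioning from the free end, tension +): N_DE = 24.2 kN, N_CD = 12.4 kN, N_BC = 8.8 kN, N_AB = 45.8 kN.
A_BC = 778.4 mm².
A_CD = 265.7 mm².
A_DE = 1276 mm².
δ_AB = 45800·710/(530·45800) = 1.34 mm
δ_BC = 8800·513/(778.4·45800) = 0.1266 mm
δ_CD = 12400·245/(265.7·45800) = 0.2497 mm
δ_DE = 24200·825/(1276·45800) = 0.3417 mm
δ = Σδ_i = 2.058 mm.

2.06 mm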